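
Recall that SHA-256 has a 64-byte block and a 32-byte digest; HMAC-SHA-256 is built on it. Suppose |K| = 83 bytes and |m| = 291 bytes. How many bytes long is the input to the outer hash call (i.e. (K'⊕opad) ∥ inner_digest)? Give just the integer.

96

Key is 83 > 64 bytes, so it is hashed to 32 bytes then zero-padded to 64: |K'| = 64.
Outer input = (K'⊕opad) ∥ H(inner) → 64 + 32 = 96 bytes.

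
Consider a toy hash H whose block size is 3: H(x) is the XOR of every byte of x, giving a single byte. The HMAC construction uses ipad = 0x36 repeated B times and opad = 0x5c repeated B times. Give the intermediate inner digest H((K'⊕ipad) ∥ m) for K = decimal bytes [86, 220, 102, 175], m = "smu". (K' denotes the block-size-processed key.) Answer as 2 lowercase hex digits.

1e

Key decimal bytes [86, 220, 102, 175] = 56 dc 66 af is 4 bytes > B = 3, so hash it first: H(key) = 43, then zero-pad to 3 bytes: K' = 43 00 00.
K' ⊕ ipad = 75 36 36.
Inner input = 75 36 36 ∥ 73 6d 75.
Inner hash: XOR 75⊕36⊕36⊕73⊕6d⊕75 = 1e.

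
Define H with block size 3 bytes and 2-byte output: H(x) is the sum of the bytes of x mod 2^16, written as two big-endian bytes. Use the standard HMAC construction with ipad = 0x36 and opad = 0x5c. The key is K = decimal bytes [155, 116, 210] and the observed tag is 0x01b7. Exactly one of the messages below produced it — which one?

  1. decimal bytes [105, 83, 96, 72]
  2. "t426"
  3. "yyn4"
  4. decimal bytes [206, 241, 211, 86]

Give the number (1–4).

1

Key decimal bytes [155, 116, 210] = 9b 74 d2 is exactly B = 3 bytes: K' = 9b 74 d2.
K' ⊕ ipad = ad 42 e4; K' ⊕ opad = c7 28 8e.
m1: inner = H(ad 42 e4 69 53 60 48) = 03 37; tag = H(c7 28 8e 03 37) = 01b7 ← matches
m2: inner = H(ad 42 e4 74 34 32 36) = 02 e3; tag = H(c7 28 8e 02 e3) = 0262
m3: inner = H(ad 42 e4 79 79 6e 34) = 03 67; tag = H(c7 28 8e 03 67) = 01e7
m4: inner = H(ad 42 e4 ce f1 d3 56) = 04 bb; tag = H(c7 28 8e 04 bb) = 023c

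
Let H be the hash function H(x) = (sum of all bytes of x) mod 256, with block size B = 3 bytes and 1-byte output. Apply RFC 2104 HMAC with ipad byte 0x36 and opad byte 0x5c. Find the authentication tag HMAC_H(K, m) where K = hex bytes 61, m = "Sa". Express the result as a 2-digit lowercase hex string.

Key hex bytes 61 is 1 byte ≤ B = 3; zero-pad to 3 bytes: K' = 61 00 00.
K' ⊕ ipad = 57 36 36.  K' ⊕ opad = 3d 5c 5c.
Inner input = (K'⊕ipad) ∥ m = 57 36 36 ∥ 53 61.
Inner hash: sum = 87+54+54+83+97 = 375; mod 256 = 119 → 77.
Outer input = (K'⊕opad) ∥ inner = 3d 5c 5c ∥ 77.
Outer hash (tag): sum = 61+92+92+119 = 364; mod 256 = 108 → 6c.

6c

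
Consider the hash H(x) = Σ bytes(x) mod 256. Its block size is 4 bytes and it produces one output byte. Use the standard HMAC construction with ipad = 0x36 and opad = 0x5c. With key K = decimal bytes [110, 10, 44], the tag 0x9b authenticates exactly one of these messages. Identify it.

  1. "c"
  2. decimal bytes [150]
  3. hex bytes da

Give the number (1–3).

Key decimal bytes [110, 10, 44] = 6e 0a 2c is 3 bytes ≤ B = 4; zero-pad to 4 bytes: K' = 6e 0a 2c 00.
K' ⊕ ipad = 58 3c 1a 36; K' ⊕ opad = 32 56 70 5c.
m1: inner = H(58 3c 1a 36 63) = 47; tag = H(32 56 70 5c 47) = 9b ← matches
m2: inner = H(58 3c 1a 36 96) = 7a; tag = H(32 56 70 5c 7a) = ce
m3: inner = H(58 3c 1a 36 da) = be; tag = H(32 56 70 5c be) = 12

1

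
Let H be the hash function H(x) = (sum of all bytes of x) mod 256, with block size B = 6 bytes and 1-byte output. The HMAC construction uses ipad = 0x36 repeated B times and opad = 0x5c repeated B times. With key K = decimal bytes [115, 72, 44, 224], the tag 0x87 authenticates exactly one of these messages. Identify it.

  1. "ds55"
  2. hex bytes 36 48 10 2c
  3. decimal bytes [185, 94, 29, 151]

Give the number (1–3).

1

Key decimal bytes [115, 72, 44, 224] = 73 48 2c e0 is 4 bytes ≤ B = 6; zero-pad to 6 bytes: K' = 73 48 2c e0 00 00.
K' ⊕ ipad = 45 7e 1a d6 36 36; K' ⊕ opad = 2f 14 70 bc 5c 5c.
m1: inner = H(45 7e 1a d6 36 36 64 73 35 35) = 60; tag = H(2f 14 70 bc 5c 5c 60) = 87 ← matches
m2: inner = H(45 7e 1a d6 36 36 36 48 10 2c) = d9; tag = H(2f 14 70 bc 5c 5c d9) = 00
m3: inner = H(45 7e 1a d6 36 36 b9 5e 1d 97) = ea; tag = H(2f 14 70 bc 5c 5c ea) = 11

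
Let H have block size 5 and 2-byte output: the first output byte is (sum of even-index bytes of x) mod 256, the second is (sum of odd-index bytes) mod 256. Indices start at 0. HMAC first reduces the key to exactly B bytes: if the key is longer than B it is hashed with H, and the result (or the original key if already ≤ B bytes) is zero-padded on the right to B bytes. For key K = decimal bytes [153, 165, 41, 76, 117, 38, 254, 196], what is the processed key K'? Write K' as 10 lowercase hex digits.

35db000000

|K| = 8 > B = 5, so first hash the key.
H(K): even-index sum = 565 mod 256 = 53; odd-index sum = 475 mod 256 = 219 → 35 db.
Zero-pad H(K) = 35 db to 5 bytes: K' = 35 db 00 00 00.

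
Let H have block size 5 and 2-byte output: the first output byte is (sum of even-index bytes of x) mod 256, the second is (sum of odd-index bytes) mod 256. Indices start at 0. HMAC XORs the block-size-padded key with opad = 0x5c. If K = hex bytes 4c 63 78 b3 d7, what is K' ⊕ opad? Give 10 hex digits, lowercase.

103f24ef8b

Key hex bytes 4c 63 78 b3 d7 is exactly B = 5 bytes: K' = 4c 63 78 b3 d7.
XOR each byte with 0x5c: 4c⊕5c=10, 63⊕5c=3f, 78⊕5c=24, b3⊕5c=ef, d7⊕5c=8b.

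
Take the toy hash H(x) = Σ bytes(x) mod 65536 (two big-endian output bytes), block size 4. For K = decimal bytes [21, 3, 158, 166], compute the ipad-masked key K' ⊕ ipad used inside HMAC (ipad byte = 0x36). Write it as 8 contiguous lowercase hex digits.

2335a890

Key decimal bytes [21, 3, 158, 166] = 15 03 9e a6 is exactly B = 4 bytes: K' = 15 03 9e a6.
XOR each byte with 0x36: 15⊕36=23, 03⊕36=35, 9e⊕36=a8, a6⊕36=90.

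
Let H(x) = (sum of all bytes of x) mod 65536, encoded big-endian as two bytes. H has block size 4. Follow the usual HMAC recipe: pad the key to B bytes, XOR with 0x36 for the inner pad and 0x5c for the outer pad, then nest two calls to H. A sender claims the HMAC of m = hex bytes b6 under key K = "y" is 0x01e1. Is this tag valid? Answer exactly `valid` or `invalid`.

Key "y" = 79 is 1 byte ≤ B = 4; zero-pad to 4 bytes: K' = 79 00 00 00.
K' ⊕ ipad = 4f 36 36 36; K' ⊕ opad = 25 5c 5c 5c.
Inner hash: sum = 79+54+54+54+182 = 423 → 01 a7.
Outer hash (recomputed tag): sum = 37+92+92+92+1+167 = 481 → 01 e1.
Recomputed tag = 01e1; claimed = 01e1 → match.

valid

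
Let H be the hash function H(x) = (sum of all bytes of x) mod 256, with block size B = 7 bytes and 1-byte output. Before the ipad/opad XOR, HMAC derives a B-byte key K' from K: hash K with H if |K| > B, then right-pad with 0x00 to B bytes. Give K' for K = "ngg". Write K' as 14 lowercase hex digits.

Key "ngg" = 6e 67 67 is 3 bytes ≤ B = 7; zero-pad to 7 bytes: K' = 6e 67 67 00 00 00 00.

6e676700000000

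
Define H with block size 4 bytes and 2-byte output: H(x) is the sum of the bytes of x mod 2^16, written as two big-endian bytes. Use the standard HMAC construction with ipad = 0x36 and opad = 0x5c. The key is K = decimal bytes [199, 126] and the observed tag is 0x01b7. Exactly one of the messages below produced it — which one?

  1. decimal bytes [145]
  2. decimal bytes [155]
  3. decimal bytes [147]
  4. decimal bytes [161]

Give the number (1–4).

2

Key decimal bytes [199, 126] = c7 7e is 2 bytes ≤ B = 4; zero-pad to 4 bytes: K' = c7 7e 00 00.
K' ⊕ ipad = f1 48 36 36; K' ⊕ opad = 9b 22 5c 5c.
m1: inner = H(f1 48 36 36 91) = 02 36; tag = H(9b 22 5c 5c 02 36) = 01ad
m2: inner = H(f1 48 36 36 9b) = 02 40; tag = H(9b 22 5c 5c 02 40) = 01b7 ← matches
m3: inner = H(f1 48 36 36 93) = 02 38; tag = H(9b 22 5c 5c 02 38) = 01af
m4: inner = H(f1 48 36 36 a1) = 02 46; tag = H(9b 22 5c 5c 02 46) = 01bd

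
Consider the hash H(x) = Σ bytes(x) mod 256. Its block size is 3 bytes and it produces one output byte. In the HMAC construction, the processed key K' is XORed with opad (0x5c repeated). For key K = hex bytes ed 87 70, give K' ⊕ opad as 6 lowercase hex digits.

Key hex bytes ed 87 70 is exactly B = 3 bytes: K' = ed 87 70.
XOR each byte with 0x5c: ed⊕5c=b1, 87⊕5c=db, 70⊕5c=2c.

b1db2c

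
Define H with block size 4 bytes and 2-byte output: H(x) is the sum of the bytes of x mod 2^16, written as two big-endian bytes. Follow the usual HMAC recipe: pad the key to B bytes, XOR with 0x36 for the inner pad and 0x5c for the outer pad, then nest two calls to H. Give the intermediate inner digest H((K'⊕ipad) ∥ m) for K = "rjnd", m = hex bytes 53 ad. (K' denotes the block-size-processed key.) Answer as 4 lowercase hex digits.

024a

Key "rjnd" = 72 6a 6e 64 is exactly B = 4 bytes: K' = 72 6a 6e 64.
K' ⊕ ipad = 44 5c 58 52.
Inner input = 44 5c 58 52 ∥ 53 ad.
Inner hash: sum = 68+92+88+82+83+173 = 586 → 02 4a.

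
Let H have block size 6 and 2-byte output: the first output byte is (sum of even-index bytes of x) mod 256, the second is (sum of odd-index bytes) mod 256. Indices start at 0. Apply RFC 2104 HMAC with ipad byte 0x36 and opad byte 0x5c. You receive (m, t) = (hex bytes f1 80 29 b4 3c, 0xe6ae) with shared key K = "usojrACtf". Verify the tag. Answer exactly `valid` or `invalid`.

Key "usojrACtf" = 75 73 6f 6a 72 41 43 74 66 is 9 bytes > B = 6, so hash it first: H(key) = ff 92, then zero-pad to 6 bytes: K' = ff 92 00 00 00 00.
K' ⊕ ipad = c9 a4 36 36 36 36; K' ⊕ opad = a3 ce 5c 5c 5c 5c.
Inner hash: even-index sum = 651 mod 256 = 139; odd-index sum = 580 mod 256 = 68 → 8b 44.
Outer hash (recomputed tag): even-index sum = 486 mod 256 = 230; odd-index sum = 458 mod 256 = 202 → e6 ca.
Recomputed tag = e6ca; claimed = e6ae → mismatch.

invalid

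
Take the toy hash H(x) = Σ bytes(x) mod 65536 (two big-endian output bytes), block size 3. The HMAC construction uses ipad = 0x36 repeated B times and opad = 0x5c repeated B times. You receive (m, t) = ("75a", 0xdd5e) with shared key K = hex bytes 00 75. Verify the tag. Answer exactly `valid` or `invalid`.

invalid

Key hex bytes 00 75 is 2 bytes ≤ B = 3; zero-pad to 3 bytes: K' = 00 75 00.
K' ⊕ ipad = 36 43 36; K' ⊕ opad = 5c 29 5c.
Inner hash: sum = 54+67+54+55+53+97 = 380 → 01 7c.
Outer hash (recomputed tag): sum = 92+41+92+1+124 = 350 → 01 5e.
Recomputed tag = 015e; claimed = dd5e → mismatch.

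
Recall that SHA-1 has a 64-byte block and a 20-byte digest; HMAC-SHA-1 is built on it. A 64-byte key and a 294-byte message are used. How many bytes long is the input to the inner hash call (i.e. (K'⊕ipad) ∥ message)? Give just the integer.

Key is 64 ≤ 64 bytes, zero-padded: |K'| = 64.
Inner input = (K'⊕ipad) ∥ m → 64 + 294 = 358 bytes.

358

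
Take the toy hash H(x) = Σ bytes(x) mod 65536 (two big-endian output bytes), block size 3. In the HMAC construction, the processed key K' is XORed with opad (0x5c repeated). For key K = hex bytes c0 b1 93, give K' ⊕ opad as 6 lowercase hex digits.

9cedcf

Key hex bytes c0 b1 93 is exactly B = 3 bytes: K' = c0 b1 93.
XOR each byte with 0x5c: c0⊕5c=9c, b1⊕5c=ed, 93⊕5c=cf.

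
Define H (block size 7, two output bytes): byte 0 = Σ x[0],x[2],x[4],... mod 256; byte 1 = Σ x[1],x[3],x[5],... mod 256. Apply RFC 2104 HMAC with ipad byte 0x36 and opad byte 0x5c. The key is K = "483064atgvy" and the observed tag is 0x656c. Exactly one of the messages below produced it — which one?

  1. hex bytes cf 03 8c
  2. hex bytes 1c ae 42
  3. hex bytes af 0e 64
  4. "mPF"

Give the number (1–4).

Key "483064atgvy" = 34 38 33 30 36 34 61 74 67 76 79 is 11 bytes > B = 7, so hash it first: H(key) = de 86, then zero-pad to 7 bytes: K' = de 86 00 00 00 00 00.
K' ⊕ ipad = e8 b0 36 36 36 36 36; K' ⊕ opad = 82 da 5c 5c 5c 5c 5c.
m1: inner = H(e8 b0 36 36 36 36 36 cf 03 8c) = 8d 77; tag = H(82 da 5c 5c 5c 5c 5c 8d 77) = 0d1f
m2: inner = H(e8 b0 36 36 36 36 36 1c ae 42) = 38 7a; tag = H(82 da 5c 5c 5c 5c 5c 38 7a) = 10ca
m3: inner = H(e8 b0 36 36 36 36 36 af 0e 64) = 98 2f; tag = H(82 da 5c 5c 5c 5c 5c 98 2f) = c52a
m4: inner = H(e8 b0 36 36 36 36 36 6d 50 46) = da cf; tag = H(82 da 5c 5c 5c 5c 5c da cf) = 656c ← matches

4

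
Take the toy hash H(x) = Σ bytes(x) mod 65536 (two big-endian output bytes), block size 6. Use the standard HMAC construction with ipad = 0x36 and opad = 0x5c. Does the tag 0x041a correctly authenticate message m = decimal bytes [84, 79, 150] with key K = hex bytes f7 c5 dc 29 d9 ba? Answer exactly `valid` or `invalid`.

Key hex bytes f7 c5 dc 29 d9 ba is exactly B = 6 bytes: K' = f7 c5 dc 29 d9 ba.
K' ⊕ ipad = c1 f3 ea 1f ef 8c; K' ⊕ opad = ab 99 80 75 85 e6.
Inner hash: sum = 193+243+234+31+239+140+84+79+150 = 1393 → 05 71.
Outer hash (recomputed tag): sum = 171+153+128+117+133+230+5+113 = 1050 → 04 1a.
Recomputed tag = 041a; claimed = 041a → match.

valid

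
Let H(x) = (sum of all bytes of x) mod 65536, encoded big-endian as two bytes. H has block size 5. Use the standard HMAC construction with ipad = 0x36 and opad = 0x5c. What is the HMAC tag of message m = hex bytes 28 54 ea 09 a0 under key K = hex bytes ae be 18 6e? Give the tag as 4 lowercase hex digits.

0394

Key hex bytes ae be 18 6e is 4 bytes ≤ B = 5; zero-pad to 5 bytes: K' = ae be 18 6e 00.
K' ⊕ ipad = 98 88 2e 58 36.  K' ⊕ opad = f2 e2 44 32 5c.
Inner input = (K'⊕ipad) ∥ m = 98 88 2e 58 36 ∥ 28 54 ea 09 a0.
Inner hash: sum = 152+136+46+88+54+40+84+234+9+160 = 1003 → 03 eb.
Outer input = (K'⊕opad) ∥ inner = f2 e2 44 32 5c ∥ 03 eb.
Outer hash (tag): sum = 242+226+68+50+92+3+235 = 916 → 03 94.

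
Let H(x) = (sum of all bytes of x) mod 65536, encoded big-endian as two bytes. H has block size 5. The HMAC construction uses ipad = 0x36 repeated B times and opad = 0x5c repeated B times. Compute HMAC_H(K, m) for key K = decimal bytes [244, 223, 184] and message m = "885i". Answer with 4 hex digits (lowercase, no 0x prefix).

Key decimal bytes [244, 223, 184] = f4 df b8 is 3 bytes ≤ B = 5; zero-pad to 5 bytes: K' = f4 df b8 00 00.
K' ⊕ ipad = c2 e9 8e 36 36.  K' ⊕ opad = a8 83 e4 5c 5c.
Inner input = (K'⊕ipad) ∥ m = c2 e9 8e 36 36 ∥ 38 38 35 69.
Inner hash: sum = 194+233+142+54+54+56+56+53+105 = 947 → 03 b3.
Outer input = (K'⊕opad) ∥ inner = a8 83 e4 5c 5c ∥ 03 b3.
Outer hash (tag): sum = 168+131+228+92+92+3+179 = 893 → 03 7d.

037d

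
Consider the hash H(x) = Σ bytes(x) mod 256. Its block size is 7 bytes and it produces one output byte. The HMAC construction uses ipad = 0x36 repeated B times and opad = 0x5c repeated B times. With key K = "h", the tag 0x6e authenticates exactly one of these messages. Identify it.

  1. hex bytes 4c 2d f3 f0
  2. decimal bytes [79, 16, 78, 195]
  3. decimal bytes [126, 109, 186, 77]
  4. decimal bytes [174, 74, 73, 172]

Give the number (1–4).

Key "h" = 68 is 1 byte ≤ B = 7; zero-pad to 7 bytes: K' = 68 00 00 00 00 00 00.
K' ⊕ ipad = 5e 36 36 36 36 36 36; K' ⊕ opad = 34 5c 5c 5c 5c 5c 5c.
m1: inner = H(5e 36 36 36 36 36 36 4c 2d f3 f0) = fe; tag = H(34 5c 5c 5c 5c 5c 5c fe) = 5a
m2: inner = H(5e 36 36 36 36 36 36 4f 10 4e c3) = 12; tag = H(34 5c 5c 5c 5c 5c 5c 12) = 6e ← matches
m3: inner = H(5e 36 36 36 36 36 36 7e 6d ba 4d) = 94; tag = H(34 5c 5c 5c 5c 5c 5c 94) = f0
m4: inner = H(5e 36 36 36 36 36 36 ae 4a 49 ac) = 8f; tag = H(34 5c 5c 5c 5c 5c 5c 8f) = eb

2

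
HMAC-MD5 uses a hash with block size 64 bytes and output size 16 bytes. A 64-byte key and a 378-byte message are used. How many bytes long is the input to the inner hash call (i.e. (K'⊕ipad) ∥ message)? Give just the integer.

Key is 64 ≤ 64 bytes, zero-padded: |K'| = 64.
Inner input = (K'⊕ipad) ∥ m → 64 + 378 = 442 bytes.

442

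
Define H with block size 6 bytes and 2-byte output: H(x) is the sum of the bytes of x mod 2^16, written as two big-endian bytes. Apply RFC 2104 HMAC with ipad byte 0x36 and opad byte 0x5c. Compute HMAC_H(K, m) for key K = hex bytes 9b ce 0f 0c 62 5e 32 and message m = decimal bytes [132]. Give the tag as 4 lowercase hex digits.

02c9

Key hex bytes 9b ce 0f 0c 62 5e 32 is 7 bytes > B = 6, so hash it first: H(key) = 02 76, then zero-pad to 6 bytes: K' = 02 76 00 00 00 00.
K' ⊕ ipad = 34 40 36 36 36 36.  K' ⊕ opad = 5e 2a 5c 5c 5c 5c.
Inner input = (K'⊕ipad) ∥ m = 34 40 36 36 36 36 ∥ 84.
Inner hash: sum = 52+64+54+54+54+54+132 = 464 → 01 d0.
Outer input = (K'⊕opad) ∥ inner = 5e 2a 5c 5c 5c 5c ∥ 01 d0.
Outer hash (tag): sum = 94+42+92+92+92+92+1+208 = 713 → 02 c9.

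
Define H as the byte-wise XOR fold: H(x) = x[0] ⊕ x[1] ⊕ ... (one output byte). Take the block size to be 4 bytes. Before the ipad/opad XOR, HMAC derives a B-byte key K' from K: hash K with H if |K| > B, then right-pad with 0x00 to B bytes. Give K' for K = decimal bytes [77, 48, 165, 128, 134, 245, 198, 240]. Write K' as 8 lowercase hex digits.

1d000000

|K| = 8 > B = 4, so first hash the key.
H(K): XOR 4d⊕30⊕a5⊕80⊕86⊕f5⊕c6⊕f0 = 1d.
Zero-pad H(K) = 1d to 4 bytes: K' = 1d 00 00 00.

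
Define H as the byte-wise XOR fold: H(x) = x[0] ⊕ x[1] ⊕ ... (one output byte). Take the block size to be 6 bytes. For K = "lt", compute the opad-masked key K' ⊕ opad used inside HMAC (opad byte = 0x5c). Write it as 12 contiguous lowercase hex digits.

Key "lt" = 6c 74 is 2 bytes ≤ B = 6; zero-pad to 6 bytes: K' = 6c 74 00 00 00 00.
XOR each byte with 0x5c: 6c⊕5c=30, 74⊕5c=28, 00⊕5c=5c, 00⊕5c=5c, 00⊕5c=5c, 00⊕5c=5c.

30285c5c5c5c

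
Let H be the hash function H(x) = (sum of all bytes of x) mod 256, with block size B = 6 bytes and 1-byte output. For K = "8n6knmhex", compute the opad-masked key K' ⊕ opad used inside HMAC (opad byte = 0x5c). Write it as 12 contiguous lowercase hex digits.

Key "8n6knmhex" = 38 6e 36 6b 6e 6d 68 65 78 is 9 bytes > B = 6, so hash it first: H(key) = 67, then zero-pad to 6 bytes: K' = 67 00 00 00 00 00.
XOR each byte with 0x5c: 67⊕5c=3b, 00⊕5c=5c, 00⊕5c=5c, 00⊕5c=5c, 00⊕5c=5c, 00⊕5c=5c.

3b5c5c5c5c5c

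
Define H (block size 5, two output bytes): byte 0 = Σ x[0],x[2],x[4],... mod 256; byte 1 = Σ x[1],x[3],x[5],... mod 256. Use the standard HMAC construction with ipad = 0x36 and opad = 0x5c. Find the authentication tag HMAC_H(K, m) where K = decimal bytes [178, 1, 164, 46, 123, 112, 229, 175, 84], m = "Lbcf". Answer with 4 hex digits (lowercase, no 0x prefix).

Key decimal bytes [178, 1, 164, 46, 123, 112, 229, 175, 84] = b2 01 a4 2e 7b 70 e5 af 54 is 9 bytes > B = 5, so hash it first: H(key) = 0a 4e, then zero-pad to 5 bytes: K' = 0a 4e 00 00 00.
K' ⊕ ipad = 3c 78 36 36 36.  K' ⊕ opad = 56 12 5c 5c 5c.
Inner input = (K'⊕ipad) ∥ m = 3c 78 36 36 36 ∥ 4c 62 63 66.
Inner hash: even-index sum = 368 mod 256 = 112; odd-index sum = 349 mod 256 = 93 → 70 5d.
Outer input = (K'⊕opad) ∥ inner = 56 12 5c 5c 5c ∥ 70 5d.
Outer hash (tag): even-index sum = 363 mod 256 = 107; odd-index sum = 222 mod 256 = 222 → 6b de.

6bde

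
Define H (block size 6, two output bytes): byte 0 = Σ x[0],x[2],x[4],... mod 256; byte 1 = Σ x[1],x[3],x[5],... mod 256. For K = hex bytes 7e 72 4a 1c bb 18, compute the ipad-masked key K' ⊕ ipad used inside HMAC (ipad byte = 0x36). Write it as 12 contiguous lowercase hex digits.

48447c2a8d2e

Key hex bytes 7e 72 4a 1c bb 18 is exactly B = 6 bytes: K' = 7e 72 4a 1c bb 18.
XOR each byte with 0x36: 7e⊕36=48, 72⊕36=44, 4a⊕36=7c, 1c⊕36=2a, bb⊕36=8d, 18⊕36=2e.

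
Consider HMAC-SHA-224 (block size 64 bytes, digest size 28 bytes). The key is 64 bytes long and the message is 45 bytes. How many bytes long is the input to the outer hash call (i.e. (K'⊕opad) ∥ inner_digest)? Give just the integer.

92

Key is 64 ≤ 64 bytes, zero-padded: |K'| = 64.
Outer input = (K'⊕opad) ∥ H(inner) → 64 + 28 = 92 bytes.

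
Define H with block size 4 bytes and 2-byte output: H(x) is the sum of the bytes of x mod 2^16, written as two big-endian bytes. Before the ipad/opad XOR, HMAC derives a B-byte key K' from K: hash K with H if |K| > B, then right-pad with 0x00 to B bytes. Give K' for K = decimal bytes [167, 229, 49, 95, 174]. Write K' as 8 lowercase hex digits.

02ca0000

|K| = 5 > B = 4, so first hash the key.
H(K): sum = 167+229+49+95+174 = 714 → 02 ca.
Zero-pad H(K) = 02 ca to 4 bytes: K' = 02 ca 00 00.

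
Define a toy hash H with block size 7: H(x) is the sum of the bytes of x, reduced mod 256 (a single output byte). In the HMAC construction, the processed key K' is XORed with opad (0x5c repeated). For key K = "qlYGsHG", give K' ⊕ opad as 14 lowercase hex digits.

2d30051b2f141b

Key "qlYGsHG" = 71 6c 59 47 73 48 47 is exactly B = 7 bytes: K' = 71 6c 59 47 73 48 47.
XOR each byte with 0x5c: 71⊕5c=2d, 6c⊕5c=30, 59⊕5c=05, 47⊕5c=1b, 73⊕5c=2f, 48⊕5c=14, 47⊕5c=1b.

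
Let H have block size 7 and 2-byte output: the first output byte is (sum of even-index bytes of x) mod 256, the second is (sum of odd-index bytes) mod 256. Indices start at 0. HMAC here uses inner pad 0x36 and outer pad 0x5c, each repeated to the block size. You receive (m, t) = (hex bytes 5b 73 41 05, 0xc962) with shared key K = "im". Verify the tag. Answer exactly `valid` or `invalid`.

invalid

Key "im" = 69 6d is 2 bytes ≤ B = 7; zero-pad to 7 bytes: K' = 69 6d 00 00 00 00 00.
K' ⊕ ipad = 5f 5b 36 36 36 36 36; K' ⊕ opad = 35 31 5c 5c 5c 5c 5c.
Inner hash: even-index sum = 377 mod 256 = 121; odd-index sum = 355 mod 256 = 99 → 79 63.
Outer hash (recomputed tag): even-index sum = 428 mod 256 = 172; odd-index sum = 354 mod 256 = 98 → ac 62.
Recomputed tag = ac62; claimed = c962 → mismatch.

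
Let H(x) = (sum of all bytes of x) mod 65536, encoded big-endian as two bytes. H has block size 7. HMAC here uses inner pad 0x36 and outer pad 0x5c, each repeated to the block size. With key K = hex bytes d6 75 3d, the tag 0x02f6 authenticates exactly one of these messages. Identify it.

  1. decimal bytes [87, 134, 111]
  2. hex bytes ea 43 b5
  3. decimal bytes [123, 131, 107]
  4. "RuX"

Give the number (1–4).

Key hex bytes d6 75 3d is 3 bytes ≤ B = 7; zero-pad to 7 bytes: K' = d6 75 3d 00 00 00 00.
K' ⊕ ipad = e0 43 0b 36 36 36 36; K' ⊕ opad = 8a 29 61 5c 5c 5c 5c.
m1: inner = H(e0 43 0b 36 36 36 36 57 86 6f) = 03 52; tag = H(8a 29 61 5c 5c 5c 5c 03 52) = 02d9
m2: inner = H(e0 43 0b 36 36 36 36 ea 43 b5) = 03 e8; tag = H(8a 29 61 5c 5c 5c 5c 03 e8) = 036f
m3: inner = H(e0 43 0b 36 36 36 36 7b 83 6b) = 03 6f; tag = H(8a 29 61 5c 5c 5c 5c 03 6f) = 02f6 ← matches
m4: inner = H(e0 43 0b 36 36 36 36 52 75 58) = 03 25; tag = H(8a 29 61 5c 5c 5c 5c 03 25) = 02ac

3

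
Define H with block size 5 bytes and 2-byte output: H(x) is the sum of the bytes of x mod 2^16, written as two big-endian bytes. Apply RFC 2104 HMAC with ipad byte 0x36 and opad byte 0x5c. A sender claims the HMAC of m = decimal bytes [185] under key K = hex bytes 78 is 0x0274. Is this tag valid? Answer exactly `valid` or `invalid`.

Key hex bytes 78 is 1 byte ≤ B = 5; zero-pad to 5 bytes: K' = 78 00 00 00 00.
K' ⊕ ipad = 4e 36 36 36 36; K' ⊕ opad = 24 5c 5c 5c 5c.
Inner hash: sum = 78+54+54+54+54+185 = 479 → 01 df.
Outer hash (recomputed tag): sum = 36+92+92+92+92+1+223 = 628 → 02 74.
Recomputed tag = 0274; claimed = 0274 → match.

valid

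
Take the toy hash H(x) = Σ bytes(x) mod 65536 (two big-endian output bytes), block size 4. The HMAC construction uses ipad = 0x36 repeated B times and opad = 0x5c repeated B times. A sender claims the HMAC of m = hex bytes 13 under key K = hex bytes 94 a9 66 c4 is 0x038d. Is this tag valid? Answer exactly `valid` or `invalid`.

invalid

Key hex bytes 94 a9 66 c4 is exactly B = 4 bytes: K' = 94 a9 66 c4.
K' ⊕ ipad = a2 9f 50 f2; K' ⊕ opad = c8 f5 3a 98.
Inner hash: sum = 162+159+80+242+19 = 662 → 02 96.
Outer hash (recomputed tag): sum = 200+245+58+152+2+150 = 807 → 03 27.
Recomputed tag = 0327; claimed = 038d → mismatch.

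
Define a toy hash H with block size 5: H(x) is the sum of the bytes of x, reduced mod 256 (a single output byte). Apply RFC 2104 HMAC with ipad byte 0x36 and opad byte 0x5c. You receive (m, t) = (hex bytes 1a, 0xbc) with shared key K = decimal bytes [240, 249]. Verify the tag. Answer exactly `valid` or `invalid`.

invalid

Key decimal bytes [240, 249] = f0 f9 is 2 bytes ≤ B = 5; zero-pad to 5 bytes: K' = f0 f9 00 00 00.
K' ⊕ ipad = c6 cf 36 36 36; K' ⊕ opad = ac a5 5c 5c 5c.
Inner hash: sum = 198+207+54+54+54+26 = 593; mod 256 = 81 → 51.
Outer hash (recomputed tag): sum = 172+165+92+92+92+81 = 694; mod 256 = 182 → b6.
Recomputed tag = b6; claimed = bc → mismatch.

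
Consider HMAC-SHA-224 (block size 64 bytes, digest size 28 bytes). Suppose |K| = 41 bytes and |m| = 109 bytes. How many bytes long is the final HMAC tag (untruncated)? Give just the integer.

28

The tag is one SHA-224 digest: 28 bytes.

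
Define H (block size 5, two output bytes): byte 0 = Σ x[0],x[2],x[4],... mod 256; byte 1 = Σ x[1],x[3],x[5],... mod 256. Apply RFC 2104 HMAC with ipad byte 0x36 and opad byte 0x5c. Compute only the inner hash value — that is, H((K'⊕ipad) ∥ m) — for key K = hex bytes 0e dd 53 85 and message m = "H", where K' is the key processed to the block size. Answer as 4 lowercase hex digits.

d3e6

Key hex bytes 0e dd 53 85 is 4 bytes ≤ B = 5; zero-pad to 5 bytes: K' = 0e dd 53 85 00.
K' ⊕ ipad = 38 eb 65 b3 36.
Inner input = 38 eb 65 b3 36 ∥ 48.
Inner hash: even-index sum = 211 mod 256 = 211; odd-index sum = 486 mod 256 = 230 → d3 e6.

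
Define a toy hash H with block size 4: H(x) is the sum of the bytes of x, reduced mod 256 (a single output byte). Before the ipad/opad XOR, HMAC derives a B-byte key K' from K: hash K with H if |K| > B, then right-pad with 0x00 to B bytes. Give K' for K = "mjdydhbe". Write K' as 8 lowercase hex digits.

|K| = 8 > B = 4, so first hash the key.
H(K): sum = 109+106+100+121+100+104+98+101 = 839; mod 256 = 71 → 47.
Zero-pad H(K) = 47 to 4 bytes: K' = 47 00 00 00.

47000000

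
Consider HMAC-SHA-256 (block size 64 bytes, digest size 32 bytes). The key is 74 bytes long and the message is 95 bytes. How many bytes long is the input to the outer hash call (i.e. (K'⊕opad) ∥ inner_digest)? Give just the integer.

Key is 74 > 64 bytes, so it is hashed to 32 bytes then zero-padded to 64: |K'| = 64.
Outer input = (K'⊕opad) ∥ H(inner) → 64 + 32 = 96 bytes.

96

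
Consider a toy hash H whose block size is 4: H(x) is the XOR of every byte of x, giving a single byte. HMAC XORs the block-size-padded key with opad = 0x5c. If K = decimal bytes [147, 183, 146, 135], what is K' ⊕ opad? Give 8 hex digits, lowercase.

Key decimal bytes [147, 183, 146, 135] = 93 b7 92 87 is exactly B = 4 bytes: K' = 93 b7 92 87.
XOR each byte with 0x5c: 93⊕5c=cf, b7⊕5c=eb, 92⊕5c=ce, 87⊕5c=db.

cfebcedb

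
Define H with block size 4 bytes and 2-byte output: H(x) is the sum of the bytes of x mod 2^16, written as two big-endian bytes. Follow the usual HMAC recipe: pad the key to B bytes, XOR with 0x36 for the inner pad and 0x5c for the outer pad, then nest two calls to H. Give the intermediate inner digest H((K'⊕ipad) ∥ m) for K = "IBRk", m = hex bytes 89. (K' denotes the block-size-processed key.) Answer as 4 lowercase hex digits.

023d

Key "IBRk" = 49 42 52 6b is exactly B = 4 bytes: K' = 49 42 52 6b.
K' ⊕ ipad = 7f 74 64 5d.
Inner input = 7f 74 64 5d ∥ 89.
Inner hash: sum = 127+116+100+93+137 = 573 → 02 3d.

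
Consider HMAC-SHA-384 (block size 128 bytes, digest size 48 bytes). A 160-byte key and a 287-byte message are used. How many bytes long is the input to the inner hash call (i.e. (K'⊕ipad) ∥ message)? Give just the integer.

415

Key is 160 > 128 bytes, so it is hashed to 48 bytes then zero-padded to 128: |K'| = 128.
Inner input = (K'⊕ipad) ∥ m → 128 + 287 = 415 bytes.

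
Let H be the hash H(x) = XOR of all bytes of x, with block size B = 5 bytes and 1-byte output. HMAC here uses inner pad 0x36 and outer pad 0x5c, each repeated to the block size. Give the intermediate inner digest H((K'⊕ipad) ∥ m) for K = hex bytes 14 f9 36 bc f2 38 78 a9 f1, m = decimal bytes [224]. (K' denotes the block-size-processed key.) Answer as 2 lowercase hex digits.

5b

Key hex bytes 14 f9 36 bc f2 38 78 a9 f1 is 9 bytes > B = 5, so hash it first: H(key) = 8d, then zero-pad to 5 bytes: K' = 8d 00 00 00 00.
K' ⊕ ipad = bb 36 36 36 36.
Inner input = bb 36 36 36 36 ∥ e0.
Inner hash: XOR bb⊕36⊕36⊕36⊕36⊕e0 = 5b.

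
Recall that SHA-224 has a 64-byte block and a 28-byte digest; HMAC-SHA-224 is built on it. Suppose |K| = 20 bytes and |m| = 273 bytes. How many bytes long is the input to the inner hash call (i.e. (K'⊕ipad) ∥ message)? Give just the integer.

337

Key is 20 ≤ 64 bytes, zero-padded: |K'| = 64.
Inner input = (K'⊕ipad) ∥ m → 64 + 273 = 337 bytes.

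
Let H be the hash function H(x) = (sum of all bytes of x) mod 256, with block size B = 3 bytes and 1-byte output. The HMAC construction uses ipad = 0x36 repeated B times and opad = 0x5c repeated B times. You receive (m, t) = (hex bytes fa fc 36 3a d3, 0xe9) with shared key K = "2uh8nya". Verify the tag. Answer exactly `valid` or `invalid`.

valid

Key "2uh8nya" = 32 75 68 38 6e 79 61 is 7 bytes > B = 3, so hash it first: H(key) = 8f, then zero-pad to 3 bytes: K' = 8f 00 00.
K' ⊕ ipad = b9 36 36; K' ⊕ opad = d3 5c 5c.
Inner hash: sum = 185+54+54+250+252+54+58+211 = 1118; mod 256 = 94 → 5e.
Outer hash (recomputed tag): sum = 211+92+92+94 = 489; mod 256 = 233 → e9.
Recomputed tag = e9; claimed = e9 → match.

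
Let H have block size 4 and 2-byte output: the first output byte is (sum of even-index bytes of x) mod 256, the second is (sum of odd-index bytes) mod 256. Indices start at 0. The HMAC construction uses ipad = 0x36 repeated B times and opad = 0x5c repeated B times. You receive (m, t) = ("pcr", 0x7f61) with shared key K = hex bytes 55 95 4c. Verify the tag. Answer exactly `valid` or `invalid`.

Key hex bytes 55 95 4c is 3 bytes ≤ B = 4; zero-pad to 4 bytes: K' = 55 95 4c 00.
K' ⊕ ipad = 63 a3 7a 36; K' ⊕ opad = 09 c9 10 5c.
Inner hash: even-index sum = 447 mod 256 = 191; odd-index sum = 316 mod 256 = 60 → bf 3c.
Outer hash (recomputed tag): even-index sum = 216 mod 256 = 216; odd-index sum = 353 mod 256 = 97 → d8 61.
Recomputed tag = d861; claimed = 7f61 → mismatch.

invalid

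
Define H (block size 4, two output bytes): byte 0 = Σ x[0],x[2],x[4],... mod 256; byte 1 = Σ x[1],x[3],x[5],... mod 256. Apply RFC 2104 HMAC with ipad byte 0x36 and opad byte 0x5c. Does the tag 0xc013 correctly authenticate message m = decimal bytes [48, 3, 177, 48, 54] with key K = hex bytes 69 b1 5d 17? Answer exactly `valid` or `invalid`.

invalid

Key hex bytes 69 b1 5d 17 is exactly B = 4 bytes: K' = 69 b1 5d 17.
K' ⊕ ipad = 5f 87 6b 21; K' ⊕ opad = 35 ed 01 4b.
Inner hash: even-index sum = 481 mod 256 = 225; odd-index sum = 219 mod 256 = 219 → e1 db.
Outer hash (recomputed tag): even-index sum = 279 mod 256 = 23; odd-index sum = 531 mod 256 = 19 → 17 13.
Recomputed tag = 1713; claimed = c013 → mismatch.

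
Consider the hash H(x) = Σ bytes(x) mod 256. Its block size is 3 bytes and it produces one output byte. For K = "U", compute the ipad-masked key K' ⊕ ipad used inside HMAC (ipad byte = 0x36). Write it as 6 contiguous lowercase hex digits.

633636

Key "U" = 55 is 1 byte ≤ B = 3; zero-pad to 3 bytes: K' = 55 00 00.
XOR each byte with 0x36: 55⊕36=63, 00⊕36=36, 00⊕36=36.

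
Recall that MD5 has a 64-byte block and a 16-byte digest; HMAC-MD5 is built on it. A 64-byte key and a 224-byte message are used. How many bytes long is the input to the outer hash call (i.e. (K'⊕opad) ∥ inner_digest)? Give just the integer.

80

Key is 64 ≤ 64 bytes, zero-padded: |K'| = 64.
Outer input = (K'⊕opad) ∥ H(inner) → 64 + 16 = 80 bytes.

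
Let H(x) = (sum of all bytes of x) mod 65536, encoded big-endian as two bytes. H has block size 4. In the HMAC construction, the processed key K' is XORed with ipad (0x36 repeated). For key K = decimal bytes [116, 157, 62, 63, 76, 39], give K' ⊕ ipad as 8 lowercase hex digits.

34373636

Key decimal bytes [116, 157, 62, 63, 76, 39] = 74 9d 3e 3f 4c 27 is 6 bytes > B = 4, so hash it first: H(key) = 02 01, then zero-pad to 4 bytes: K' = 02 01 00 00.
XOR each byte with 0x36: 02⊕36=34, 01⊕36=37, 00⊕36=36, 00⊕36=36.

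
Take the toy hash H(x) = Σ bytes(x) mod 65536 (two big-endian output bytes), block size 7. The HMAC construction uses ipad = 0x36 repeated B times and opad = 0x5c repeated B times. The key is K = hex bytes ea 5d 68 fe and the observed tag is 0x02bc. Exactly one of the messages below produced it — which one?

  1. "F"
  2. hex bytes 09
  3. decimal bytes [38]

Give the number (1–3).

Key hex bytes ea 5d 68 fe is 4 bytes ≤ B = 7; zero-pad to 7 bytes: K' = ea 5d 68 fe 00 00 00.
K' ⊕ ipad = dc 6b 5e c8 36 36 36; K' ⊕ opad = b6 01 34 a2 5c 5c 5c.
m1: inner = H(dc 6b 5e c8 36 36 36 46) = 03 55; tag = H(b6 01 34 a2 5c 5c 5c 03 55) = 02f9
m2: inner = H(dc 6b 5e c8 36 36 36 09) = 03 18; tag = H(b6 01 34 a2 5c 5c 5c 03 18) = 02bc ← matches
m3: inner = H(dc 6b 5e c8 36 36 36 26) = 03 35; tag = H(b6 01 34 a2 5c 5c 5c 03 35) = 02d9

2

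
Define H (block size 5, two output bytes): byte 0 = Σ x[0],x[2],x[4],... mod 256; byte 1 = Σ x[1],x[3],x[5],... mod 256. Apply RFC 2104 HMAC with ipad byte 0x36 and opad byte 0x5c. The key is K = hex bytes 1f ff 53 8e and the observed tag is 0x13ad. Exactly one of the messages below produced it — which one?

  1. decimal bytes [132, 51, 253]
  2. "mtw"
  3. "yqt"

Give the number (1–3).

Key hex bytes 1f ff 53 8e is 4 bytes ≤ B = 5; zero-pad to 5 bytes: K' = 1f ff 53 8e 00.
K' ⊕ ipad = 29 c9 65 b8 36; K' ⊕ opad = 43 a3 0f d2 5c.
m1: inner = H(29 c9 65 b8 36 84 33 fd) = f7 02; tag = H(43 a3 0f d2 5c f7 02) = b06c
m2: inner = H(29 c9 65 b8 36 6d 74 77) = 38 65; tag = H(43 a3 0f d2 5c 38 65) = 13ad ← matches
m3: inner = H(29 c9 65 b8 36 79 71 74) = 35 6e; tag = H(43 a3 0f d2 5c 35 6e) = 1caa

2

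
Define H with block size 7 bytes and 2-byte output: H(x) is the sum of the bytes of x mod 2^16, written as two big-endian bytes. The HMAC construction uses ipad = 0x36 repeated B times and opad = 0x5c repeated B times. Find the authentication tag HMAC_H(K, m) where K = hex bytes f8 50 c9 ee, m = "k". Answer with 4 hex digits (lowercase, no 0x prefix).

0327

Key hex bytes f8 50 c9 ee is 4 bytes ≤ B = 7; zero-pad to 7 bytes: K' = f8 50 c9 ee 00 00 00.
K' ⊕ ipad = ce 66 ff d8 36 36 36.  K' ⊕ opad = a4 0c 95 b2 5c 5c 5c.
Inner input = (K'⊕ipad) ∥ m = ce 66 ff d8 36 36 36 ∥ 6b.
Inner hash: sum = 206+102+255+216+54+54+54+107 = 1048 → 04 18.
Outer input = (K'⊕opad) ∥ inner = a4 0c 95 b2 5c 5c 5c ∥ 04 18.
Outer hash (tag): sum = 164+12+149+178+92+92+92+4+24 = 807 → 03 27.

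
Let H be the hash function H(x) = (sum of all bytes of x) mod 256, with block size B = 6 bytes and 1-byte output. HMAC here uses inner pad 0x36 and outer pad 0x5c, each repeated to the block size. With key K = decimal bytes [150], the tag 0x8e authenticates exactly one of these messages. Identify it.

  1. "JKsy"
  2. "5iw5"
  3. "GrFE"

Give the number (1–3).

2

Key decimal bytes [150] = 96 is 1 byte ≤ B = 6; zero-pad to 6 bytes: K' = 96 00 00 00 00 00.
K' ⊕ ipad = a0 36 36 36 36 36; K' ⊕ opad = ca 5c 5c 5c 5c 5c.
m1: inner = H(a0 36 36 36 36 36 4a 4b 73 79) = 2f; tag = H(ca 5c 5c 5c 5c 5c 2f) = c5
m2: inner = H(a0 36 36 36 36 36 35 69 77 35) = f8; tag = H(ca 5c 5c 5c 5c 5c f8) = 8e ← matches
m3: inner = H(a0 36 36 36 36 36 47 72 46 45) = f2; tag = H(ca 5c 5c 5c 5c 5c f2) = 88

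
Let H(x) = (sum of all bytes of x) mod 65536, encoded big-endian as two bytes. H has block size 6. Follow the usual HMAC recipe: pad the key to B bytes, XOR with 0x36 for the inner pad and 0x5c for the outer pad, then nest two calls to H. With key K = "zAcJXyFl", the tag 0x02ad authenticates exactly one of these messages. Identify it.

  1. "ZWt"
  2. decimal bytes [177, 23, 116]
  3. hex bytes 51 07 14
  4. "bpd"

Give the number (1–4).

Key "zAcJXyFl" = 7a 41 63 4a 58 79 46 6c is 8 bytes > B = 6, so hash it first: H(key) = 02 eb, then zero-pad to 6 bytes: K' = 02 eb 00 00 00 00.
K' ⊕ ipad = 34 dd 36 36 36 36; K' ⊕ opad = 5e b7 5c 5c 5c 5c.
m1: inner = H(34 dd 36 36 36 36 5a 57 74) = 03 0e; tag = H(5e b7 5c 5c 5c 5c 03 0e) = 0296
m2: inner = H(34 dd 36 36 36 36 b1 17 74) = 03 25; tag = H(5e b7 5c 5c 5c 5c 03 25) = 02ad ← matches
m3: inner = H(34 dd 36 36 36 36 51 07 14) = 02 55; tag = H(5e b7 5c 5c 5c 5c 02 55) = 02dc
m4: inner = H(34 dd 36 36 36 36 62 70 64) = 03 1f; tag = H(5e b7 5c 5c 5c 5c 03 1f) = 02a7

2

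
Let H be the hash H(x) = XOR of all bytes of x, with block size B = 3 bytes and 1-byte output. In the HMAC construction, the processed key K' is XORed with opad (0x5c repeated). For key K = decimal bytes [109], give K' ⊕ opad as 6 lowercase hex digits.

315c5c

Key decimal bytes [109] = 6d is 1 byte ≤ B = 3; zero-pad to 3 bytes: K' = 6d 00 00.
XOR each byte with 0x5c: 6d⊕5c=31, 00⊕5c=5c, 00⊕5c=5c.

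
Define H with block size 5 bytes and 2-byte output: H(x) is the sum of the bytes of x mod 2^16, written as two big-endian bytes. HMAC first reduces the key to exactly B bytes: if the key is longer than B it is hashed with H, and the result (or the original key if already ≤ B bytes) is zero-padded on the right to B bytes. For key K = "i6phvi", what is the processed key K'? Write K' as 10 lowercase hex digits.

0256000000

|K| = 6 > B = 5, so first hash the key.
H(K): sum = 105+54+112+104+118+105 = 598 → 02 56.
Zero-pad H(K) = 02 56 to 5 bytes: K' = 02 56 00 00 00.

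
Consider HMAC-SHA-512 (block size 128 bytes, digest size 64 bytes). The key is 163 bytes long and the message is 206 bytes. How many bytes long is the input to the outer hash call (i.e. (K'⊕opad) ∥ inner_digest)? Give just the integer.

192

Key is 163 > 128 bytes, so it is hashed to 64 bytes then zero-padded to 128: |K'| = 128.
Outer input = (K'⊕opad) ∥ H(inner) → 128 + 64 = 192 bytes.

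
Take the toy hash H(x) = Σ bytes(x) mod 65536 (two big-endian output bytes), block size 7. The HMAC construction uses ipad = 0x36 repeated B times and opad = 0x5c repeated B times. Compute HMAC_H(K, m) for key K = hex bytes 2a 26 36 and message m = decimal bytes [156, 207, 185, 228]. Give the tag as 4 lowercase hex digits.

02da

Key hex bytes 2a 26 36 is 3 bytes ≤ B = 7; zero-pad to 7 bytes: K' = 2a 26 36 00 00 00 00.
K' ⊕ ipad = 1c 10 00 36 36 36 36.  K' ⊕ opad = 76 7a 6a 5c 5c 5c 5c.
Inner input = (K'⊕ipad) ∥ m = 1c 10 00 36 36 36 36 ∥ 9c cf b9 e4.
Inner hash: sum = 28+16+0+54+54+54+54+156+207+185+228 = 1036 → 04 0c.
Outer input = (K'⊕opad) ∥ inner = 76 7a 6a 5c 5c 5c 5c ∥ 04 0c.
Outer hash (tag): sum = 118+122+106+92+92+92+92+4+12 = 730 → 02 da.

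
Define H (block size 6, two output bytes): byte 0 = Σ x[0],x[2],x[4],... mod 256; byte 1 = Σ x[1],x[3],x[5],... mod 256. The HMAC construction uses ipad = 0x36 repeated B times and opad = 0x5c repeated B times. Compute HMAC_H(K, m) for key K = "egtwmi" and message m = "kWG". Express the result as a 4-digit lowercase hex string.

Key "egtwmi" = 65 67 74 77 6d 69 is exactly B = 6 bytes: K' = 65 67 74 77 6d 69.
K' ⊕ ipad = 53 51 42 41 5b 5f.  K' ⊕ opad = 39 3b 28 2b 31 35.
Inner input = (K'⊕ipad) ∥ m = 53 51 42 41 5b 5f ∥ 6b 57 47.
Inner hash: even-index sum = 418 mod 256 = 162; odd-index sum = 328 mod 256 = 72 → a2 48.
Outer input = (K'⊕opad) ∥ inner = 39 3b 28 2b 31 35 ∥ a2 48.
Outer hash (tag): even-index sum = 308 mod 256 = 52; odd-index sum = 227 mod 256 = 227 → 34 e3.

34e3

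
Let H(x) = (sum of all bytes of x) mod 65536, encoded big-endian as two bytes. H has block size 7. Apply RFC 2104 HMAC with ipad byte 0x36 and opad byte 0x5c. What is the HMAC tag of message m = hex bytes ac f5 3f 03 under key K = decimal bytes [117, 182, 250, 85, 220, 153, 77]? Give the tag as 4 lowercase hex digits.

0406

Key decimal bytes [117, 182, 250, 85, 220, 153, 77] = 75 b6 fa 55 dc 99 4d is exactly B = 7 bytes: K' = 75 b6 fa 55 dc 99 4d.
K' ⊕ ipad = 43 80 cc 63 ea af 7b.  K' ⊕ opad = 29 ea a6 09 80 c5 11.
Inner input = (K'⊕ipad) ∥ m = 43 80 cc 63 ea af 7b ∥ ac f5 3f 03.
Inner hash: sum = 67+128+204+99+234+175+123+172+245+63+3 = 1513 → 05 e9.
Outer input = (K'⊕opad) ∥ inner = 29 ea a6 09 80 c5 11 ∥ 05 e9.
Outer hash (tag): sum = 41+234+166+9+128+197+17+5+233 = 1030 → 04 06.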